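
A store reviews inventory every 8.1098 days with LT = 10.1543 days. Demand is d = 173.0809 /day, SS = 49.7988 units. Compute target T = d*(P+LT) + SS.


P + LT = 18.2641
d*(P+LT) = 173.0809 * 18.2641 = 3161.1669
T = 3161.1669 + 49.7988 = 3210.9657

3210.9657 units


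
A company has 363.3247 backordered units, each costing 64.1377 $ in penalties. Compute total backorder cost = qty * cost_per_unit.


Total = 363.3247 * 64.1377 = 23302.8106

23302.8106 $


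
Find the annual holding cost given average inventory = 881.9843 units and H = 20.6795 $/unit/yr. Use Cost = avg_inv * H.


Cost = 881.9843 * 20.6795 = 18238.9943

18238.9943 $/yr


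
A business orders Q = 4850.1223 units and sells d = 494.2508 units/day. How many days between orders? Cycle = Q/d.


Cycle = 4850.1223 / 494.2508 = 9.8131

9.8131 days


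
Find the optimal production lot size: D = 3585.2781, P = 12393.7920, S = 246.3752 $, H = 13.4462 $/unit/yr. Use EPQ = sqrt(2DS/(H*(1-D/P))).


1 - D/P = 1 - 0.2893 = 0.7107
H*(1-D/P) = 9.5565
2DS = 1766647.2179
EPQ = sqrt(184863.7789) = 429.9579

429.9579 units


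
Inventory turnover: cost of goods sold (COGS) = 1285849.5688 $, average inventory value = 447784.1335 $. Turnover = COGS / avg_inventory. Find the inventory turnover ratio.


Turnover = 1285849.5688 / 447784.1335 = 2.8716

2.8716


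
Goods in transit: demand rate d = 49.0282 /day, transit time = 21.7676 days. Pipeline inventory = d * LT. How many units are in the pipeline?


Pipeline = 49.0282 * 21.7676 = 1067.2262

1067.2262 units


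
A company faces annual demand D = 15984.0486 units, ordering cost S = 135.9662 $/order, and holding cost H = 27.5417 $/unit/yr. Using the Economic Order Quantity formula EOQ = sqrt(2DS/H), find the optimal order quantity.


2*D*S = 2 * 15984.0486 * 135.9662 = 4346580.6975
2*D*S/H = 157818.1702
EOQ = sqrt(157818.1702) = 397.2634

397.2634 units


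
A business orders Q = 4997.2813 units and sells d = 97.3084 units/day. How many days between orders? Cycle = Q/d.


Cycle = 4997.2813 / 97.3084 = 51.3551

51.3551 days


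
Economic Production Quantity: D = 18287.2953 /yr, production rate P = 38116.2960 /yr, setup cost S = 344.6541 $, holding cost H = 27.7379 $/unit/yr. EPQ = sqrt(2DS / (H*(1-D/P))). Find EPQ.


1 - D/P = 1 - 0.4798 = 0.5202
H*(1-D/P) = 14.4299
2DS = 12605582.6061
EPQ = sqrt(873573.0097) = 934.6513

934.6513 units


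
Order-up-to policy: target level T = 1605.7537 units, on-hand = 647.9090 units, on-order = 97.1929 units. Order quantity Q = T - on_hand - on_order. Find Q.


Inventory position = OH + OO = 647.9090 + 97.1929 = 745.1019
Q = 1605.7537 - 745.1019 = 860.6518

860.6518 units


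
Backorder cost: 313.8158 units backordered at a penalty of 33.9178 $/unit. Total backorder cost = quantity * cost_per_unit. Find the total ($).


Total = 313.8158 * 33.9178 = 10643.9415

10643.9415 $


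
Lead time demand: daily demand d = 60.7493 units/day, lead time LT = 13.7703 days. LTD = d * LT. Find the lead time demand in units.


LTD = 60.7493 * 13.7703 = 836.5361

836.5361 units


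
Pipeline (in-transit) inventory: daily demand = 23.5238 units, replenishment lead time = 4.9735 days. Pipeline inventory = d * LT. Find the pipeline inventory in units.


Pipeline = 23.5238 * 4.9735 = 116.9956

116.9956 units


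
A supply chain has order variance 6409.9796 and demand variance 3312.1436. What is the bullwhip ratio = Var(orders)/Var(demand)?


BW = 6409.9796 / 3312.1436 = 1.9353

1.9353


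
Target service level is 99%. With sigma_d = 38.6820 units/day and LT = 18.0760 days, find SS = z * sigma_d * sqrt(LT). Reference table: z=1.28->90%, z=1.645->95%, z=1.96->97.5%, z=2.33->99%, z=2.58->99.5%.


From the table, SL = 99% corresponds to z = 2.33
sqrt(LT) = sqrt(18.0760) = 4.2516
SS = 2.33 * 38.6820 * 4.2516 = 383.1916

383.1916 units


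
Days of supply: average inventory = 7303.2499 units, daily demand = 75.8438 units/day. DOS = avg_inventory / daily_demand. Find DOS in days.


DOS = 7303.2499 / 75.8438 = 96.2933

96.2933 days


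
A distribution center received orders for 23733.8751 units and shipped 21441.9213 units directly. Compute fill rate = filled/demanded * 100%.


FR = 21441.9213 / 23733.8751 * 100 = 90.3431

90.3431%


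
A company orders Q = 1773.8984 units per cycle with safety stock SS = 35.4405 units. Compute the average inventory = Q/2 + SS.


Q/2 = 886.9492
Avg = 886.9492 + 35.4405 = 922.3897

922.3897 units


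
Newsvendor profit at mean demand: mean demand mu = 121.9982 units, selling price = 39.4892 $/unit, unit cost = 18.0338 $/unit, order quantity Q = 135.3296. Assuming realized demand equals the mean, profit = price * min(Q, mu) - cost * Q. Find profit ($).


Sales at mu = min(135.3296, 121.9982) = 121.9982
Revenue = 39.4892 * 121.9982 = 4817.6113
Total cost = 18.0338 * 135.3296 = 2440.5069
Profit = 4817.6113 - 2440.5069 = 2377.1044

2377.1044 $


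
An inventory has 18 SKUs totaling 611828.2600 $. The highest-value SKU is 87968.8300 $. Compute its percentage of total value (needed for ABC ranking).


Top item = 87968.8300
Total = 611828.2600
Percentage = 87968.8300 / 611828.2600 * 100 = 14.3780

14.3780%


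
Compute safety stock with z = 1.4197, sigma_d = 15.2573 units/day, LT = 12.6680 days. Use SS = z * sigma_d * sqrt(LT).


sqrt(LT) = sqrt(12.6680) = 3.5592
SS = 1.4197 * 15.2573 * 3.5592 = 77.0954

77.0954 units


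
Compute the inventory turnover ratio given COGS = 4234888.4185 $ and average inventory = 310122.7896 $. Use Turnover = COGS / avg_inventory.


Turnover = 4234888.4185 / 310122.7896 = 13.6555

13.6555


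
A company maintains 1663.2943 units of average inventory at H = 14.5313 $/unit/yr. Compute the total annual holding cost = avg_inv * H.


Cost = 1663.2943 * 14.5313 = 24169.8285

24169.8285 $/yr


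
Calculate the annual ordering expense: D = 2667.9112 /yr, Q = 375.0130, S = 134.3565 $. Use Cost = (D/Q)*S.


Number of orders = D/Q = 7.1142
Cost = 7.1142 * 134.3565 = 955.8368

955.8368 $/yr


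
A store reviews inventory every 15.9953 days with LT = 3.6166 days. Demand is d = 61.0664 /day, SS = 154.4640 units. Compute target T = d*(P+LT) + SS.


P + LT = 19.6119
d*(P+LT) = 61.0664 * 19.6119 = 1197.6281
T = 1197.6281 + 154.4640 = 1352.0921

1352.0921 units


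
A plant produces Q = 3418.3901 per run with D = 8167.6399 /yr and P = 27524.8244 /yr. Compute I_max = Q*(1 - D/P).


D/P = 0.2967
1 - D/P = 0.7033
I_max = 3418.3901 * 0.7033 = 2404.0265

2404.0265 units


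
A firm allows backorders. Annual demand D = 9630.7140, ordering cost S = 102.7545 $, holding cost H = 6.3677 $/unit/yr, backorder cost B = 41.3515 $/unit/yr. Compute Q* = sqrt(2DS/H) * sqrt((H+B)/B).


sqrt(2DS/H) = 557.5109
sqrt((H+B)/B) = 1.0742
Q* = 557.5109 * 1.0742 = 598.9000

598.9000 units


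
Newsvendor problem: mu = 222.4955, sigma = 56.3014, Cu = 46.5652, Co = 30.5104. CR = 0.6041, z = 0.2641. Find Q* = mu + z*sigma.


CR = Cu/(Cu+Co) = 46.5652/(46.5652+30.5104) = 0.6041
z = 0.2641
Q* = 222.4955 + 0.2641 * 56.3014 = 237.3647

237.3647 units


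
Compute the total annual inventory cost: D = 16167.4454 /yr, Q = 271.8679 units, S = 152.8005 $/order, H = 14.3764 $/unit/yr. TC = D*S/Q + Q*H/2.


Ordering cost = D*S/Q = 9086.7430
Holding cost = Q*H/2 = 1954.2408
TC = 9086.7430 + 1954.2408 = 11040.9839

11040.9839 $/yr


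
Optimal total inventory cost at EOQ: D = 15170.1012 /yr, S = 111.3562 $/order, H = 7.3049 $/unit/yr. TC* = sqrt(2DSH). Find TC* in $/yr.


2*D*S*H = 24680113.4107
TC* = sqrt(24680113.4107) = 4967.9084

4967.9084 $/yr


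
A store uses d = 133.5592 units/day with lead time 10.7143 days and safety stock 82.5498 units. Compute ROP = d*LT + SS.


d*LT = 133.5592 * 10.7143 = 1430.9933
ROP = 1430.9933 + 82.5498 = 1513.5431

1513.5431 units


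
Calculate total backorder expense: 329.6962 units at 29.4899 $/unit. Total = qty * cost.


Total = 329.6962 * 29.4899 = 9722.7080

9722.7080 $


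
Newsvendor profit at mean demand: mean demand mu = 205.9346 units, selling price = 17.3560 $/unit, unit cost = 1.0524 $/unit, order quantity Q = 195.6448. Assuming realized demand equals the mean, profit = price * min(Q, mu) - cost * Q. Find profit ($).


Sales at mu = min(195.6448, 205.9346) = 195.6448
Revenue = 17.3560 * 195.6448 = 3395.6111
Total cost = 1.0524 * 195.6448 = 205.8966
Profit = 3395.6111 - 205.8966 = 3189.7146

3189.7146 $


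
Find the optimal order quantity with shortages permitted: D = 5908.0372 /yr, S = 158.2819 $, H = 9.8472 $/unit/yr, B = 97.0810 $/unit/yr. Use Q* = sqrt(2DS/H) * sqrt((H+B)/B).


sqrt(2DS/H) = 435.8087
sqrt((H+B)/B) = 1.0495
Q* = 435.8087 * 1.0495 = 457.3776

457.3776 units


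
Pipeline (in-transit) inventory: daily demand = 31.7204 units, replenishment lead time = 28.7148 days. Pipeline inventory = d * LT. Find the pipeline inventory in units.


Pipeline = 31.7204 * 28.7148 = 910.8449

910.8449 units


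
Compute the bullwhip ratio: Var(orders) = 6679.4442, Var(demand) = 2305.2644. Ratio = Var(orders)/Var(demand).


BW = 6679.4442 / 2305.2644 = 2.8975

2.8975


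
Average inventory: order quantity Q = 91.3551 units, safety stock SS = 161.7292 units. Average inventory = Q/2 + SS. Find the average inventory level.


Q/2 = 45.6775
Avg = 45.6775 + 161.7292 = 207.4067

207.4067 units


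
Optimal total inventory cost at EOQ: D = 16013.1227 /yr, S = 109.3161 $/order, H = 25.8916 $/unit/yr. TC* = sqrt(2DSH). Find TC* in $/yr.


2*D*S*H = 90646083.6719
TC* = sqrt(90646083.6719) = 9520.8237

9520.8237 $/yr


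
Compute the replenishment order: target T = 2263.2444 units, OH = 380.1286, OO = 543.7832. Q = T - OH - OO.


Inventory position = OH + OO = 380.1286 + 543.7832 = 923.9118
Q = 2263.2444 - 923.9118 = 1339.3326

1339.3326 units


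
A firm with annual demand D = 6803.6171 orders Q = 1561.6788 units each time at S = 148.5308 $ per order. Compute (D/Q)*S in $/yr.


Number of orders = D/Q = 4.3566
Cost = 4.3566 * 148.5308 = 647.0900

647.0900 $/yr


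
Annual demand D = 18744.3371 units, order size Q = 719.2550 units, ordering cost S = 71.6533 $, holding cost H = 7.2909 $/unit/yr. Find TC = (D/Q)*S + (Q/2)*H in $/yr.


Ordering cost = D*S/Q = 1867.3400
Holding cost = Q*H/2 = 2622.0081
TC = 1867.3400 + 2622.0081 = 4489.3481

4489.3481 $/yr


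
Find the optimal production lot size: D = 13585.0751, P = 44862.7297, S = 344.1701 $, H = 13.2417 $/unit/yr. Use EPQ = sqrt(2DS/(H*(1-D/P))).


1 - D/P = 1 - 0.3028 = 0.6972
H*(1-D/P) = 9.2319
2DS = 9351153.3113
EPQ = sqrt(1012914.8738) = 1006.4367

1006.4367 units


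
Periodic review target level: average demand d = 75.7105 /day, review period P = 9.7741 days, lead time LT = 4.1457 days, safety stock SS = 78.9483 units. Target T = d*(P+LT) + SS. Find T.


P + LT = 13.9198
d*(P+LT) = 75.7105 * 13.9198 = 1053.8750
T = 1053.8750 + 78.9483 = 1132.8233

1132.8233 units


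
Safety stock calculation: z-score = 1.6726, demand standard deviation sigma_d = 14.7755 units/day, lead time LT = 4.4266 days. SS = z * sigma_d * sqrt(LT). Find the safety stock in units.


sqrt(LT) = sqrt(4.4266) = 2.1039
SS = 1.6726 * 14.7755 * 2.1039 = 51.9959

51.9959 units


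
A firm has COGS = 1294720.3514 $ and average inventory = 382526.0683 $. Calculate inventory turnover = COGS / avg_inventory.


Turnover = 1294720.3514 / 382526.0683 = 3.3847

3.3847


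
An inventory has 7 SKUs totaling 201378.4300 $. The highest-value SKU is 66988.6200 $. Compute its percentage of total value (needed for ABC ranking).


Top item = 66988.6200
Total = 201378.4300
Percentage = 66988.6200 / 201378.4300 * 100 = 33.2650

33.2650%


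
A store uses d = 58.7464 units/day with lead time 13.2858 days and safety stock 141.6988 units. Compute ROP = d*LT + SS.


d*LT = 58.7464 * 13.2858 = 780.4929
ROP = 780.4929 + 141.6988 = 922.1917

922.1917 units


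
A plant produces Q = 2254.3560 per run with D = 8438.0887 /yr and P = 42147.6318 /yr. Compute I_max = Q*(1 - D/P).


D/P = 0.2002
1 - D/P = 0.7998
I_max = 2254.3560 * 0.7998 = 1803.0268

1803.0268 units


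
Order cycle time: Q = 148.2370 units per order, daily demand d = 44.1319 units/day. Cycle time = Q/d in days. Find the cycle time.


Cycle = 148.2370 / 44.1319 = 3.3590

3.3590 days


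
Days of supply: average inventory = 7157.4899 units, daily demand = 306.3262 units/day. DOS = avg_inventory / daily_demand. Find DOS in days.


DOS = 7157.4899 / 306.3262 = 23.3656

23.3656 days


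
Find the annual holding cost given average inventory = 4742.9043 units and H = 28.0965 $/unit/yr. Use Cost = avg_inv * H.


Cost = 4742.9043 * 28.0965 = 133259.0107

133259.0107 $/yr


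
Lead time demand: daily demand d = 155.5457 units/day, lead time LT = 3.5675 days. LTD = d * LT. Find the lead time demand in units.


LTD = 155.5457 * 3.5675 = 554.9093

554.9093 units


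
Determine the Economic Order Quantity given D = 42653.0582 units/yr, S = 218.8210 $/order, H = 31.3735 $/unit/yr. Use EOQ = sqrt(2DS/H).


2*D*S = 2 * 42653.0582 * 218.8210 = 18666769.6968
2*D*S/H = 594985.2486
EOQ = sqrt(594985.2486) = 771.3529

771.3529 units


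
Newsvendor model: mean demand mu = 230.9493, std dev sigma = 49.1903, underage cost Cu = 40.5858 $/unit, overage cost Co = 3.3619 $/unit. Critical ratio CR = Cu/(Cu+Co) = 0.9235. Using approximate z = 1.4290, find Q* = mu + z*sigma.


CR = Cu/(Cu+Co) = 40.5858/(40.5858+3.3619) = 0.9235
z = 1.4290
Q* = 230.9493 + 1.4290 * 49.1903 = 301.2422

301.2422 units


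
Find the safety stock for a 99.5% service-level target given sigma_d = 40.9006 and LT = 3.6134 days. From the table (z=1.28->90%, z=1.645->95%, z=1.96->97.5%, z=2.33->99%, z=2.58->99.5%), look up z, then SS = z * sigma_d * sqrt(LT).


From the table, SL = 99.5% corresponds to z = 2.58
sqrt(LT) = sqrt(3.6134) = 1.9009
SS = 2.58 * 40.9006 * 1.9009 = 200.5891

200.5891 units


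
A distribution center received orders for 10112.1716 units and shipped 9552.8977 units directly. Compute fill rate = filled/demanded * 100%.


FR = 9552.8977 / 10112.1716 * 100 = 94.4693

94.4693%


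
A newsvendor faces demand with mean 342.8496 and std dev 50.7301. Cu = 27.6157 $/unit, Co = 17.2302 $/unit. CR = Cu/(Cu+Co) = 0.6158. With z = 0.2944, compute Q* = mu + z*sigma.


CR = Cu/(Cu+Co) = 27.6157/(27.6157+17.2302) = 0.6158
z = 0.2944
Q* = 342.8496 + 0.2944 * 50.7301 = 357.7845

357.7845 units


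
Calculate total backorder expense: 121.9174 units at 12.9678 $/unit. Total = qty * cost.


Total = 121.9174 * 12.9678 = 1581.0005

1581.0005 $


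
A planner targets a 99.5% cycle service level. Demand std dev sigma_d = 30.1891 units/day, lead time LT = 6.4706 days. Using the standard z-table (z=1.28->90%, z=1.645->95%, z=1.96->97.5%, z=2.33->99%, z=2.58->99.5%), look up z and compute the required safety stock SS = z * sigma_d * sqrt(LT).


From the table, SL = 99.5% corresponds to z = 2.58
sqrt(LT) = sqrt(6.4706) = 2.5437
SS = 2.58 * 30.1891 * 2.5437 = 198.1263

198.1263 units


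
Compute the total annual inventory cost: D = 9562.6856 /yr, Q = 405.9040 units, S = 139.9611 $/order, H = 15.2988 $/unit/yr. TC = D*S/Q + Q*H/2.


Ordering cost = D*S/Q = 3297.3412
Holding cost = Q*H/2 = 3104.9221
TC = 3297.3412 + 3104.9221 = 6402.2633

6402.2633 $/yr


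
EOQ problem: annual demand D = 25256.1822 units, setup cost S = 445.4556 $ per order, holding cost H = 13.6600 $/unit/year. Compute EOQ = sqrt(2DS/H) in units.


2*D*S = 2 * 25256.1822 * 445.4556 = 22501015.5912
2*D*S/H = 1647219.2966
EOQ = sqrt(1647219.2966) = 1283.4404

1283.4404 units


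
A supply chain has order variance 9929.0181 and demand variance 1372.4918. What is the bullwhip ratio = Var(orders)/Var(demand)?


BW = 9929.0181 / 1372.4918 = 7.2343

7.2343


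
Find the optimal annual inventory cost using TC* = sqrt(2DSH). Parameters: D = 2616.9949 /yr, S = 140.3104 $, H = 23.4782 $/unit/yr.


2*D*S*H = 17241995.7034
TC* = sqrt(17241995.7034) = 4152.3482

4152.3482 $/yr


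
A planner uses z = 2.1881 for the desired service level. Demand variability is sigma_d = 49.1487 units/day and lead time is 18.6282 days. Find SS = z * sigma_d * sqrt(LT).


sqrt(LT) = sqrt(18.6282) = 4.3160
SS = 2.1881 * 49.1487 * 4.3160 = 464.1567

464.1567 units


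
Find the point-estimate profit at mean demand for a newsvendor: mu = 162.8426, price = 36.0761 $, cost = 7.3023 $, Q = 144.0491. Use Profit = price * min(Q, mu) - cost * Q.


Sales at mu = min(144.0491, 162.8426) = 144.0491
Revenue = 36.0761 * 144.0491 = 5196.7297
Total cost = 7.3023 * 144.0491 = 1051.8897
Profit = 5196.7297 - 1051.8897 = 4144.8400

4144.8400 $


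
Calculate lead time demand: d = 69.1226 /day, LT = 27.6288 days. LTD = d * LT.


LTD = 69.1226 * 27.6288 = 1909.7745

1909.7745 units


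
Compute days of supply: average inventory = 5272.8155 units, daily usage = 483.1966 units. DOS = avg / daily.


DOS = 5272.8155 / 483.1966 = 10.9124

10.9124 days


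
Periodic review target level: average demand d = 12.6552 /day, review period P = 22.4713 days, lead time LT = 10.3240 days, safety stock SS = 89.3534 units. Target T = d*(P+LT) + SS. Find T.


P + LT = 32.7953
d*(P+LT) = 12.6552 * 32.7953 = 415.0311
T = 415.0311 + 89.3534 = 504.3845

504.3845 units


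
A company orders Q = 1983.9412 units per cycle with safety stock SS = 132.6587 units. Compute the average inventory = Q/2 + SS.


Q/2 = 991.9706
Avg = 991.9706 + 132.6587 = 1124.6293

1124.6293 units


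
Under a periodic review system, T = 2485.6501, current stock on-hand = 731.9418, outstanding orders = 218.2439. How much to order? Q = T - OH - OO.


Inventory position = OH + OO = 731.9418 + 218.2439 = 950.1857
Q = 2485.6501 - 950.1857 = 1535.4644

1535.4644 units


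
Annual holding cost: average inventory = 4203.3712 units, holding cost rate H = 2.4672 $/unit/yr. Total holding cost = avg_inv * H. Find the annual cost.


Cost = 4203.3712 * 2.4672 = 10370.5574

10370.5574 $/yr


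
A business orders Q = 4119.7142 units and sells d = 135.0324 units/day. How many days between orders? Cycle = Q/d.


Cycle = 4119.7142 / 135.0324 = 30.5091

30.5091 days


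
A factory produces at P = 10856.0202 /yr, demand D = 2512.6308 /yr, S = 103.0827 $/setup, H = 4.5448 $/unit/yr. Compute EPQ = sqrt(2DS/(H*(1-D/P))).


1 - D/P = 1 - 0.2315 = 0.7685
H*(1-D/P) = 3.4929
2DS = 518017.5339
EPQ = sqrt(148305.6898) = 385.1048

385.1048 units


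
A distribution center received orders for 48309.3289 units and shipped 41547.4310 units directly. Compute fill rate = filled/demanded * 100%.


FR = 41547.4310 / 48309.3289 * 100 = 86.0029

86.0029%


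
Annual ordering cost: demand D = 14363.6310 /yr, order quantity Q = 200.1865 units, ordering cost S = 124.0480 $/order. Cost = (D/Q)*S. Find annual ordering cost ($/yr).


Number of orders = D/Q = 71.7512
Cost = 71.7512 * 124.0480 = 8900.5987

8900.5987 $/yr


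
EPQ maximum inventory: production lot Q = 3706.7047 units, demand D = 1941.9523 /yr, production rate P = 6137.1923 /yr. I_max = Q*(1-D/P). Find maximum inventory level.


D/P = 0.3164
1 - D/P = 0.6836
I_max = 3706.7047 * 0.6836 = 2533.8160

2533.8160 units


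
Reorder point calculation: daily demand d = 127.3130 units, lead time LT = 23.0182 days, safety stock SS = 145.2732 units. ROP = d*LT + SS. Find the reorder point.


d*LT = 127.3130 * 23.0182 = 2930.5161
ROP = 2930.5161 + 145.2732 = 3075.7893

3075.7893 units


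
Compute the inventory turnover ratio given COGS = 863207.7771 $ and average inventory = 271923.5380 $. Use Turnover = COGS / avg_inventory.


Turnover = 863207.7771 / 271923.5380 = 3.1745

3.1745


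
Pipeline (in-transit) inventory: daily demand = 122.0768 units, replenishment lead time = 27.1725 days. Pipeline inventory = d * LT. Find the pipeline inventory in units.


Pipeline = 122.0768 * 27.1725 = 3317.1318

3317.1318 units


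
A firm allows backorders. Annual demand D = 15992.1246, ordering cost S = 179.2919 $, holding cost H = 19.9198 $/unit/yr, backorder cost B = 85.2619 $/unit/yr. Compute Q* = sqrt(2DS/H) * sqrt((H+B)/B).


sqrt(2DS/H) = 536.5447
sqrt((H+B)/B) = 1.1107
Q* = 536.5447 * 1.1107 = 595.9345

595.9345 units


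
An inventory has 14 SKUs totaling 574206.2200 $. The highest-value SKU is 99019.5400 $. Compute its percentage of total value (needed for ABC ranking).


Top item = 99019.5400
Total = 574206.2200
Percentage = 99019.5400 / 574206.2200 * 100 = 17.2446

17.2446%


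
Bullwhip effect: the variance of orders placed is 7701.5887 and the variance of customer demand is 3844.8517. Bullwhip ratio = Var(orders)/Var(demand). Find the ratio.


BW = 7701.5887 / 3844.8517 = 2.0031

2.0031


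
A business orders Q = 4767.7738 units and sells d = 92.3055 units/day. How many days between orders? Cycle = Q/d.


Cycle = 4767.7738 / 92.3055 = 51.6521

51.6521 days


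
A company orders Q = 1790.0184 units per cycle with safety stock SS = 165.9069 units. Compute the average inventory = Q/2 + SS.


Q/2 = 895.0092
Avg = 895.0092 + 165.9069 = 1060.9161

1060.9161 units


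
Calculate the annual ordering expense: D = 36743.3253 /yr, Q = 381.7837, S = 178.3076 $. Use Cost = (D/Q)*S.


Number of orders = D/Q = 96.2412
Cost = 96.2412 * 178.3076 = 17160.5392

17160.5392 $/yr


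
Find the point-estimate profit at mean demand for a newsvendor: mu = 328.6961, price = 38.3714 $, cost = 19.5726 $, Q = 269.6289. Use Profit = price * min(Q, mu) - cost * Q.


Sales at mu = min(269.6289, 328.6961) = 269.6289
Revenue = 38.3714 * 269.6289 = 10346.0384
Total cost = 19.5726 * 269.6289 = 5277.3386
Profit = 10346.0384 - 5277.3386 = 5068.6998

5068.6998 $


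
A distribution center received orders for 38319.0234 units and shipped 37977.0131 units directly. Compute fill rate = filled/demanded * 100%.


FR = 37977.0131 / 38319.0234 * 100 = 99.1075

99.1075%


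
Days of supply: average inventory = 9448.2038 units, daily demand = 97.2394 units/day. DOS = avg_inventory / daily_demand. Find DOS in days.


DOS = 9448.2038 / 97.2394 = 97.1644

97.1644 days


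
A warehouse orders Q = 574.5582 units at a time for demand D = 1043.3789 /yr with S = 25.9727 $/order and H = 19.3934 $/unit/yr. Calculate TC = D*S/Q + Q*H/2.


Ordering cost = D*S/Q = 47.1656
Holding cost = Q*H/2 = 5571.3185
TC = 47.1656 + 5571.3185 = 5618.4841

5618.4841 $/yr


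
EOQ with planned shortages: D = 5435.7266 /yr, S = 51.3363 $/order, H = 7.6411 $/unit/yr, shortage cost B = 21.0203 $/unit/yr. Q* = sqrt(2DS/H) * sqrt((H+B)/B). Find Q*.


sqrt(2DS/H) = 270.2577
sqrt((H+B)/B) = 1.1677
Q* = 270.2577 * 1.1677 = 315.5785

315.5785 units


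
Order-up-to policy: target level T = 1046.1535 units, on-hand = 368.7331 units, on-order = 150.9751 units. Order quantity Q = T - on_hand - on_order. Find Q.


Inventory position = OH + OO = 368.7331 + 150.9751 = 519.7082
Q = 1046.1535 - 519.7082 = 526.4453

526.4453 units


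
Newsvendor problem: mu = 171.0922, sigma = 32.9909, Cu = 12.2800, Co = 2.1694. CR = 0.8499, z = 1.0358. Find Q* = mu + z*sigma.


CR = Cu/(Cu+Co) = 12.2800/(12.2800+2.1694) = 0.8499
z = 1.0358
Q* = 171.0922 + 1.0358 * 32.9909 = 205.2642

205.2642 units


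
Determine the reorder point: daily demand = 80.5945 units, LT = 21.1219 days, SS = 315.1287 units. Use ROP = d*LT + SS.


d*LT = 80.5945 * 21.1219 = 1702.3090
ROP = 1702.3090 + 315.1287 = 2017.4377

2017.4377 units


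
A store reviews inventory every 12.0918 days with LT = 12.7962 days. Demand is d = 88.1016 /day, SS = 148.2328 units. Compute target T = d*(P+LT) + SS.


P + LT = 24.8880
d*(P+LT) = 88.1016 * 24.8880 = 2192.6726
T = 2192.6726 + 148.2328 = 2340.9054

2340.9054 units


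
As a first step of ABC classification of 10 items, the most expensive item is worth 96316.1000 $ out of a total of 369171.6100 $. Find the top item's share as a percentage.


Top item = 96316.1000
Total = 369171.6100
Percentage = 96316.1000 / 369171.6100 * 100 = 26.0898

26.0898%


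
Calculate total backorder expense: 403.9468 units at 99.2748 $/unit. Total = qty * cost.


Total = 403.9468 * 99.2748 = 40101.7378

40101.7378 $


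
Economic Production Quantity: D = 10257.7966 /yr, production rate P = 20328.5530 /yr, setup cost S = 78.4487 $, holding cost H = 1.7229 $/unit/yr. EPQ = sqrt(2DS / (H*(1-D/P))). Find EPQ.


1 - D/P = 1 - 0.5046 = 0.4954
H*(1-D/P) = 0.8535
2DS = 1609421.6163
EPQ = sqrt(1885619.8198) = 1373.1787

1373.1787 units


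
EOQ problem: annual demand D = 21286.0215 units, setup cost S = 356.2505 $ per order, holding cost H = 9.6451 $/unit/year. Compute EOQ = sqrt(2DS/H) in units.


2*D*S = 2 * 21286.0215 * 356.2505 = 15166311.6048
2*D*S/H = 1572436.9478
EOQ = sqrt(1572436.9478) = 1253.9685

1253.9685 units


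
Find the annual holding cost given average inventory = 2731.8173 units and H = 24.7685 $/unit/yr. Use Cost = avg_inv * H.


Cost = 2731.8173 * 24.7685 = 67663.0168

67663.0168 $/yr


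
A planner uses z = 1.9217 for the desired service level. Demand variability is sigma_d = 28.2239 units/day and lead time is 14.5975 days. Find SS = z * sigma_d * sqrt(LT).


sqrt(LT) = sqrt(14.5975) = 3.8207
SS = 1.9217 * 28.2239 * 3.8207 = 207.2249

207.2249 units


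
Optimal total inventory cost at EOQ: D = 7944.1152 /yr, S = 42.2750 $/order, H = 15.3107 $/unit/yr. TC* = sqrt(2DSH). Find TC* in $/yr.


2*D*S*H = 10283813.5063
TC* = sqrt(10283813.5063) = 3206.8386

3206.8386 $/yr


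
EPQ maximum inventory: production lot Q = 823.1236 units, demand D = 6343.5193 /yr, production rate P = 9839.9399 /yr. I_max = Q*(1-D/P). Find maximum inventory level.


D/P = 0.6447
1 - D/P = 0.3553
I_max = 823.1236 * 0.3553 = 292.4801

292.4801 units


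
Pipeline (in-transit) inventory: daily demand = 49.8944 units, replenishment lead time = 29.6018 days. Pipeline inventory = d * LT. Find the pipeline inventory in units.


Pipeline = 49.8944 * 29.6018 = 1476.9640

1476.9640 units


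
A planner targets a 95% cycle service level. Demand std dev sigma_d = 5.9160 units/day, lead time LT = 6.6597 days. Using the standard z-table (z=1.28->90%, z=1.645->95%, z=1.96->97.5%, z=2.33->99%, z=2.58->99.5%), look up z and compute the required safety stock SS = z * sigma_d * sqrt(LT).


From the table, SL = 95% corresponds to z = 1.645
sqrt(LT) = sqrt(6.6597) = 2.5806
SS = 1.645 * 5.9160 * 2.5806 = 25.1143

25.1143 units


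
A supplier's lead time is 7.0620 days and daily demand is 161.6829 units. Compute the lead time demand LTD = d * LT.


LTD = 161.6829 * 7.0620 = 1141.8046

1141.8046 units


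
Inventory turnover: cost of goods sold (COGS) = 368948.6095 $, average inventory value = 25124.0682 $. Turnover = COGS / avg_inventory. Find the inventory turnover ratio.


Turnover = 368948.6095 / 25124.0682 = 14.6851

14.6851


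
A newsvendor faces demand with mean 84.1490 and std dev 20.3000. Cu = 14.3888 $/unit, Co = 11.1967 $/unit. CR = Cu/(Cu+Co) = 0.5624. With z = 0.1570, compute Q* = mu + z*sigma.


CR = Cu/(Cu+Co) = 14.3888/(14.3888+11.1967) = 0.5624
z = 0.1570
Q* = 84.1490 + 0.1570 * 20.3000 = 87.3361

87.3361 units


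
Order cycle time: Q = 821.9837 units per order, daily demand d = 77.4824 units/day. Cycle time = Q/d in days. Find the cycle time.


Cycle = 821.9837 / 77.4824 = 10.6087

10.6087 days


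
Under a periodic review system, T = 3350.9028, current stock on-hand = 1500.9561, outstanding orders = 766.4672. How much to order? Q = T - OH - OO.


Inventory position = OH + OO = 1500.9561 + 766.4672 = 2267.4233
Q = 3350.9028 - 2267.4233 = 1083.4795

1083.4795 units


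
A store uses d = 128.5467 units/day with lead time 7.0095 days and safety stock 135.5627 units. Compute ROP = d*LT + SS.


d*LT = 128.5467 * 7.0095 = 901.0481
ROP = 901.0481 + 135.5627 = 1036.6108

1036.6108 units


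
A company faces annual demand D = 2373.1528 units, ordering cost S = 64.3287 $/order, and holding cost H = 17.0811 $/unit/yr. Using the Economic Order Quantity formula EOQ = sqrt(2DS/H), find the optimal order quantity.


2*D*S = 2 * 2373.1528 * 64.3287 = 305323.6691
2*D*S/H = 17874.9418
EOQ = sqrt(17874.9418) = 133.6972

133.6972 units


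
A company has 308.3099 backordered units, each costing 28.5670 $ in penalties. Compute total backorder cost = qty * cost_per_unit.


Total = 308.3099 * 28.5670 = 8807.4889

8807.4889 $


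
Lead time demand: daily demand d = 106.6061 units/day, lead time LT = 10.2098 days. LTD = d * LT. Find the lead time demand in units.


LTD = 106.6061 * 10.2098 = 1088.4270

1088.4270 units


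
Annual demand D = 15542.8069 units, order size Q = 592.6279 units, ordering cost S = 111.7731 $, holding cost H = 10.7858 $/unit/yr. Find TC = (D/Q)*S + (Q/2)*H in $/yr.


Ordering cost = D*S/Q = 2931.4646
Holding cost = Q*H/2 = 3195.9830
TC = 2931.4646 + 3195.9830 = 6127.4476

6127.4476 $/yr


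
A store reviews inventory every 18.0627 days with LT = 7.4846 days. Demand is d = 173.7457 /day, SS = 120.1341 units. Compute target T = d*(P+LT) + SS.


P + LT = 25.5473
d*(P+LT) = 173.7457 * 25.5473 = 4438.7335
T = 4438.7335 + 120.1341 = 4558.8676

4558.8676 units


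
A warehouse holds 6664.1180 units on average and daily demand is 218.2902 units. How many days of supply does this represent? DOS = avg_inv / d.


DOS = 6664.1180 / 218.2902 = 30.5287

30.5287 days


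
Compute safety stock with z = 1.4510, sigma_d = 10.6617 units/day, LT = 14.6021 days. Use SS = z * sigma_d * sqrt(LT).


sqrt(LT) = sqrt(14.6021) = 3.8213
SS = 1.4510 * 10.6617 * 3.8213 = 59.1155

59.1155 units


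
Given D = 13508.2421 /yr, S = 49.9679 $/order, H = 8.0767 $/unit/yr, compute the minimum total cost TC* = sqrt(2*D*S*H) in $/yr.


2*D*S*H = 10903197.5473
TC* = sqrt(10903197.5473) = 3301.9990

3301.9990 $/yr


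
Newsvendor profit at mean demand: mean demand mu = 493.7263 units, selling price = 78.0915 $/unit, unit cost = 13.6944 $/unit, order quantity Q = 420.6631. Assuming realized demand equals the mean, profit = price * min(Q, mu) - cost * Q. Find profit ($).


Sales at mu = min(420.6631, 493.7263) = 420.6631
Revenue = 78.0915 * 420.6631 = 32850.2125
Total cost = 13.6944 * 420.6631 = 5760.7288
Profit = 32850.2125 - 5760.7288 = 27089.4837

27089.4837 $


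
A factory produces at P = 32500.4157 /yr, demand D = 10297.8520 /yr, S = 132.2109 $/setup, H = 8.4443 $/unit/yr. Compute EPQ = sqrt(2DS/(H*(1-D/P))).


1 - D/P = 1 - 0.3169 = 0.6831
H*(1-D/P) = 5.7687
2DS = 2722976.5620
EPQ = sqrt(472026.1297) = 687.0416

687.0416 units


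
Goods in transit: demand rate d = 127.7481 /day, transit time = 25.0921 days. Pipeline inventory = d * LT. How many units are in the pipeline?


Pipeline = 127.7481 * 25.0921 = 3205.4681

3205.4681 units


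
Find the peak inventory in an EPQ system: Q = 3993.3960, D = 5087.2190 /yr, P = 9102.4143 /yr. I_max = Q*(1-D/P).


D/P = 0.5589
1 - D/P = 0.4411
I_max = 3993.3960 * 0.4411 = 1761.5398

1761.5398 units


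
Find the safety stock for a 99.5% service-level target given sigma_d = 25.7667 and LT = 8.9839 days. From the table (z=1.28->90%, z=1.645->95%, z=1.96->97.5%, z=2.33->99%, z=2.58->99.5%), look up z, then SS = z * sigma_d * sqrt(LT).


From the table, SL = 99.5% corresponds to z = 2.58
sqrt(LT) = sqrt(8.9839) = 2.9973
SS = 2.58 * 25.7667 * 2.9973 = 199.2558

199.2558 units


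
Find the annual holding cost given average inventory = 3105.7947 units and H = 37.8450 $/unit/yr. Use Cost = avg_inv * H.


Cost = 3105.7947 * 37.8450 = 117538.8004

117538.8004 $/yr


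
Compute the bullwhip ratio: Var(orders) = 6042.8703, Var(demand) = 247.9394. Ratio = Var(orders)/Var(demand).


BW = 6042.8703 / 247.9394 = 24.3724

24.3724


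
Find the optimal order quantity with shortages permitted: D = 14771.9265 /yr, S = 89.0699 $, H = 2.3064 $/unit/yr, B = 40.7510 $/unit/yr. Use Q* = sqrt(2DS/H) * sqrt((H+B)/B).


sqrt(2DS/H) = 1068.1487
sqrt((H+B)/B) = 1.0279
Q* = 1068.1487 * 1.0279 = 1097.9600

1097.9600 units


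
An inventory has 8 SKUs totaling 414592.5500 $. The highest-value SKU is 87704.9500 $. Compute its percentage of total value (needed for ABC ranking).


Top item = 87704.9500
Total = 414592.5500
Percentage = 87704.9500 / 414592.5500 * 100 = 21.1545

21.1545%


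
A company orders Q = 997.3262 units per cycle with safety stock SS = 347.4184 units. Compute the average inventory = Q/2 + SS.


Q/2 = 498.6631
Avg = 498.6631 + 347.4184 = 846.0815

846.0815 units


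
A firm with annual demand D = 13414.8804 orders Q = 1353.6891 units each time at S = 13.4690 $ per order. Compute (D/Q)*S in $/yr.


Number of orders = D/Q = 9.9099
Cost = 9.9099 * 13.4690 = 133.4760

133.4760 $/yr


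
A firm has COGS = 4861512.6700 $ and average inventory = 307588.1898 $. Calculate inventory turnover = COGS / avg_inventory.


Turnover = 4861512.6700 / 307588.1898 = 15.8053

15.8053


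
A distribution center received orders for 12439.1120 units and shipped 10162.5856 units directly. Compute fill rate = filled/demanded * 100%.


FR = 10162.5856 / 12439.1120 * 100 = 81.6986

81.6986%


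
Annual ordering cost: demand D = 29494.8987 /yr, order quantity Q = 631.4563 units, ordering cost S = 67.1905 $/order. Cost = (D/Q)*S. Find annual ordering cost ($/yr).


Number of orders = D/Q = 46.7093
Cost = 46.7093 * 67.1905 = 3138.4230

3138.4230 $/yr


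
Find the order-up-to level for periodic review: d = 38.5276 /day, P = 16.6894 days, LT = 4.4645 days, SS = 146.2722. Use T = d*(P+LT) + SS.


P + LT = 21.1539
d*(P+LT) = 38.5276 * 21.1539 = 815.0090
T = 815.0090 + 146.2722 = 961.2812

961.2812 units


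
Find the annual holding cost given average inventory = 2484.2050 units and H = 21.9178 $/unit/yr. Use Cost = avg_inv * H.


Cost = 2484.2050 * 21.9178 = 54448.3083

54448.3083 $/yr


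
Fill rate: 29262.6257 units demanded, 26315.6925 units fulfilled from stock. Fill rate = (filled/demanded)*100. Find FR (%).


FR = 26315.6925 / 29262.6257 * 100 = 89.9294

89.9294%


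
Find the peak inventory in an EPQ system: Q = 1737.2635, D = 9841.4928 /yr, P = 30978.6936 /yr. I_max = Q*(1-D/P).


D/P = 0.3177
1 - D/P = 0.6823
I_max = 1737.2635 * 0.6823 = 1185.3595

1185.3595 units


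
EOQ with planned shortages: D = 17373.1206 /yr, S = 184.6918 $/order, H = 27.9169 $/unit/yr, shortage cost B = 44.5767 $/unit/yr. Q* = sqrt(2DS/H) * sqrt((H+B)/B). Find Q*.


sqrt(2DS/H) = 479.4509
sqrt((H+B)/B) = 1.2753
Q* = 479.4509 * 1.2753 = 611.4205

611.4205 units


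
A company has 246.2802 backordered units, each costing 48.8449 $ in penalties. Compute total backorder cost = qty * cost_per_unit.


Total = 246.2802 * 48.8449 = 12029.5317

12029.5317 $


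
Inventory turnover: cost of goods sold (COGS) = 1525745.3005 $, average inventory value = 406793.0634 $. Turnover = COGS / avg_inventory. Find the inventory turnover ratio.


Turnover = 1525745.3005 / 406793.0634 = 3.7507

3.7507


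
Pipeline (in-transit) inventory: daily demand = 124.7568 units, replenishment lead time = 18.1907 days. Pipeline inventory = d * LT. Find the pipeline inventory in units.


Pipeline = 124.7568 * 18.1907 = 2269.4135

2269.4135 units


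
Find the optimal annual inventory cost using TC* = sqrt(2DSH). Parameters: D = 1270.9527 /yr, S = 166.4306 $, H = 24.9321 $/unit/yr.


2*D*S*H = 10547545.8695
TC* = sqrt(10547545.8695) = 3247.6985

3247.6985 $/yr


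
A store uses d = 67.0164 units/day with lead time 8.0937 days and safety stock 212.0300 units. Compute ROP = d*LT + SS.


d*LT = 67.0164 * 8.0937 = 542.4106
ROP = 542.4106 + 212.0300 = 754.4406

754.4406 units


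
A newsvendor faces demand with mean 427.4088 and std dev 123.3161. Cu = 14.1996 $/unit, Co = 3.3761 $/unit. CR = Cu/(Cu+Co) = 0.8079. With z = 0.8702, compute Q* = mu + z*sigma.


CR = Cu/(Cu+Co) = 14.1996/(14.1996+3.3761) = 0.8079
z = 0.8702
Q* = 427.4088 + 0.8702 * 123.3161 = 534.7185

534.7185 units


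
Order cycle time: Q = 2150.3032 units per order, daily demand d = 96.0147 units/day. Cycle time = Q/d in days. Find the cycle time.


Cycle = 2150.3032 / 96.0147 = 22.3956

22.3956 days


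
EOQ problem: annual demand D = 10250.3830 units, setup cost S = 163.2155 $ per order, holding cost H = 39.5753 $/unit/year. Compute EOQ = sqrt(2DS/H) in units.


2*D*S = 2 * 10250.3830 * 163.2155 = 3346042.7731
2*D*S/H = 84548.7658
EOQ = sqrt(84548.7658) = 290.7727

290.7727 units


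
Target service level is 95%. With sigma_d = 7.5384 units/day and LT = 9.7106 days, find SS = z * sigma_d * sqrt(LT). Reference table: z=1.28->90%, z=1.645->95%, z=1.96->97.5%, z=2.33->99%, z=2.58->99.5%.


From the table, SL = 95% corresponds to z = 1.645
sqrt(LT) = sqrt(9.7106) = 3.1162
SS = 1.645 * 7.5384 * 3.1162 = 38.6428

38.6428 units


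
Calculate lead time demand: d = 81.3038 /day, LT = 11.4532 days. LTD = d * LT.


LTD = 81.3038 * 11.4532 = 931.1887

931.1887 units


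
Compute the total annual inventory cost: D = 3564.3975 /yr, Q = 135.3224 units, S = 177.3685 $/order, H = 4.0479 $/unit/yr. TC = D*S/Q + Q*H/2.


Ordering cost = D*S/Q = 4671.8935
Holding cost = Q*H/2 = 273.8858
TC = 4671.8935 + 273.8858 = 4945.7792

4945.7792 $/yr


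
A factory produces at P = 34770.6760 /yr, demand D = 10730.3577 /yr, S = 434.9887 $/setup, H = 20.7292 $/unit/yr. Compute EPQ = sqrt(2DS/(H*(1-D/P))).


1 - D/P = 1 - 0.3086 = 0.6914
H*(1-D/P) = 14.3321
2DS = 9335168.6929
EPQ = sqrt(651347.1981) = 807.0608

807.0608 units


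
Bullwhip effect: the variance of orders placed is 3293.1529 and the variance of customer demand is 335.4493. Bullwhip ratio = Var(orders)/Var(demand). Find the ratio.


BW = 3293.1529 / 335.4493 = 9.8171

9.8171


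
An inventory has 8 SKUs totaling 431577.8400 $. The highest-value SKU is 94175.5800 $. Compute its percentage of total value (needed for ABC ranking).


Top item = 94175.5800
Total = 431577.8400
Percentage = 94175.5800 / 431577.8400 * 100 = 21.8212

21.8212%


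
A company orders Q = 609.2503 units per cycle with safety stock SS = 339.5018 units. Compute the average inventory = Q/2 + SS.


Q/2 = 304.6252
Avg = 304.6252 + 339.5018 = 644.1270

644.1270 units


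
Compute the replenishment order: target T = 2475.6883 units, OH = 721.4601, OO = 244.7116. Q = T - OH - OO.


Inventory position = OH + OO = 721.4601 + 244.7116 = 966.1717
Q = 2475.6883 - 966.1717 = 1509.5166

1509.5166 units


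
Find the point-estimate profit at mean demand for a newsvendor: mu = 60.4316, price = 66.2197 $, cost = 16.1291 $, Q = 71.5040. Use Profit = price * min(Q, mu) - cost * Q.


Sales at mu = min(71.5040, 60.4316) = 60.4316
Revenue = 66.2197 * 60.4316 = 4001.7624
Total cost = 16.1291 * 71.5040 = 1153.2952
Profit = 4001.7624 - 1153.2952 = 2848.4673

2848.4673 $


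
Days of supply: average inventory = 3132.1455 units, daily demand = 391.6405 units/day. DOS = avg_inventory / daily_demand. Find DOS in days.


DOS = 3132.1455 / 391.6405 = 7.9975

7.9975 days


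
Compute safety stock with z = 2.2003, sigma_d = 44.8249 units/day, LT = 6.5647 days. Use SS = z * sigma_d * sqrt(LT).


sqrt(LT) = sqrt(6.5647) = 2.5622
SS = 2.2003 * 44.8249 * 2.5622 = 252.7020

252.7020 units


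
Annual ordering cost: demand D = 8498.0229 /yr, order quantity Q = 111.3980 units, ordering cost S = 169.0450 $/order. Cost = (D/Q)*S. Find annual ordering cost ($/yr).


Number of orders = D/Q = 76.2852
Cost = 76.2852 * 169.0450 = 12895.6380

12895.6380 $/yr


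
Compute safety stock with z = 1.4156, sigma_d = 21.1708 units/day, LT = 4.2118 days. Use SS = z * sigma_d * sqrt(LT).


sqrt(LT) = sqrt(4.2118) = 2.0523
SS = 1.4156 * 21.1708 * 2.0523 = 61.5052

61.5052 units
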